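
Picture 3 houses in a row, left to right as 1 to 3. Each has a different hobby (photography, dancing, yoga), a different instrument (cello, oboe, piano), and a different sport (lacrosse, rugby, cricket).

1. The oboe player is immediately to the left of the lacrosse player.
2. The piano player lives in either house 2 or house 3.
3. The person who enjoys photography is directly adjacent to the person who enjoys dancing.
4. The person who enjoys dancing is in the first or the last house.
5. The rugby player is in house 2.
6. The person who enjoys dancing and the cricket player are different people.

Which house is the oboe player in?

2

By clue 5, the rugby player is in house 2.
House 1 sport: only cricket fits.
House 3's sport must be lacrosse (nothing else left).
Clue 1: the oboe player is in house 2.
From clue 3, the person who enjoys photography must be in house 2.
Clue 6: the person who enjoys dancing is in house 3.
That leaves yoga as the hobby for house 1.
That leaves cello as the instrument for house 1.
House 3 instrument: only piano fits.
So: house 1 = yoga/cello/cricket, house 2 = photography/oboe/rugby, house 3 = dancing/piano/lacrosse.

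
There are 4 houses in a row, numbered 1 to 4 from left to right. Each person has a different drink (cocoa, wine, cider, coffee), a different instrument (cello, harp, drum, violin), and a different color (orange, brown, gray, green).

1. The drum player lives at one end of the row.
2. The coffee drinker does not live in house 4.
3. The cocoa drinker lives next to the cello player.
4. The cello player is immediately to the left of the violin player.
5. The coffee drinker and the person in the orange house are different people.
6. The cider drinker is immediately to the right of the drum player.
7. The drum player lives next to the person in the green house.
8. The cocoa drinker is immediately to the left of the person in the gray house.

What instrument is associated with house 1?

From clue 6, the cider drinker must be in house 2.
Clue 6 places the drum player in house 1.
By clue 7, the person in the green house is in house 2.
The only drink still possible for house 4 is wine.
Clue 3 places the cello player in house 2.
The violin player is in house 3 (clue 4).
By clue 8, the cocoa drinker is in house 3.
The person in the gray house is in house 4 (clue 8).
So house 1 gets coffee for drink.
That leaves harp as the instrument for house 4.
Clue 5: the person in the orange house is in house 3.
House 1's color must be brown (nothing else left).
So: house 1 = coffee/drum/brown, house 2 = cider/cello/green, house 3 = cocoa/violin/orange, house 4 = wine/harp/gray.

drum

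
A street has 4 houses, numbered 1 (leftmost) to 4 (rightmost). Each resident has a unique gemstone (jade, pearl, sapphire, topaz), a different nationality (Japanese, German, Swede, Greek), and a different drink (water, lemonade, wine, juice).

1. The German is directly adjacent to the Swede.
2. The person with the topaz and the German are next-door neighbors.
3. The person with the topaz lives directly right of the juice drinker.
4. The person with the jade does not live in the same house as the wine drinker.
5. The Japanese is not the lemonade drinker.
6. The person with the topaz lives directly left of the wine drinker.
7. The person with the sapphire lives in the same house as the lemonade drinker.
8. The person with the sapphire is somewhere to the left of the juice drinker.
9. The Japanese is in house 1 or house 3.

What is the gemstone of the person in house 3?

topaz

From clue 3, the person with the topaz must be in house 3.
By clue 3, the juice drinker is in house 2.
The wine drinker is in house 4 (clue 6).
By clue 8, the person with the sapphire is in house 1.
So house 3 gets water for drink.
By clue 4, the person with the jade is in house 2.
The Japanese is in house 3 (clue 5).
House 4 gemstone: only pearl fits.
That leaves lemonade as the drink for house 1.
Clue 1 places the German in house 2.
Clue 1 places the Swede in house 1.
That leaves Greek as the nationality for house 4.
So: house 1 = sapphire/Swede/lemonade, house 2 = jade/German/juice, house 3 = topaz/Japanese/water, house 4 = pearl/Greek/wine.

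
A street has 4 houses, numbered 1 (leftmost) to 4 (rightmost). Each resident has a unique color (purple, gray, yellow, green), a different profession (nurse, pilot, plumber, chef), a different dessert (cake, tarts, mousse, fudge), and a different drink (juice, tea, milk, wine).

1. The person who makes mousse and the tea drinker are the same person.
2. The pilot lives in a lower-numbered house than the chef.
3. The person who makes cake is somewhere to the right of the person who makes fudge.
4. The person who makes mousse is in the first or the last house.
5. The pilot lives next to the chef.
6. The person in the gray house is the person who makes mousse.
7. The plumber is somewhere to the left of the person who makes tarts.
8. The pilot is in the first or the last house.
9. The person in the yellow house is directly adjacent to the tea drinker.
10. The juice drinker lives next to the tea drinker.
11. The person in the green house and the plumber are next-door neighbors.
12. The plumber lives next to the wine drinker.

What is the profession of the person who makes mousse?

pilot

Clue 8: the pilot is in house 1.
The chef is in house 2 (clue 5).
House 4 profession: only nurse fits.
Clue 7 places the person who makes tarts in house 4.
The only profession still possible for house 3 is plumber.
So house 1 gets mousse for dessert.
Clue 1 places the tea drinker in house 1.
The person who makes cake is in house 3 (clue 3).
By clue 3, the person who makes fudge is in house 2.
Clue 6: the person in the gray house is in house 1.
Clue 9: the person in the yellow house is in house 2.
The juice drinker is in house 2 (clue 10).
So house 3 gets purple for color.
House 4 color: only green fits.
The only drink still possible for house 3 is milk.
That leaves wine as the drink for house 4.
So: house 1 = gray/pilot/mousse/tea, house 2 = yellow/chef/fudge/juice, house 3 = purple/plumber/cake/milk, house 4 = green/nurse/tarts/wine.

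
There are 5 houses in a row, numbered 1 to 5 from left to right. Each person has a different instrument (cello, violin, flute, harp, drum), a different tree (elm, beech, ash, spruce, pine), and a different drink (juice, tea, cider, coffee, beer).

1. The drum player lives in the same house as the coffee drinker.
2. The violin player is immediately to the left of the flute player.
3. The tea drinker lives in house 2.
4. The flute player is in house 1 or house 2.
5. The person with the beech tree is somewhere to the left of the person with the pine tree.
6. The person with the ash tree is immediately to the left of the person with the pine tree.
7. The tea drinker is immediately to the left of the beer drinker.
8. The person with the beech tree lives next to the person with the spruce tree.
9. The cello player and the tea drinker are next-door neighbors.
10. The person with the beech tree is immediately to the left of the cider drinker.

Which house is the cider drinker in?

4

By clue 3, the tea drinker is in house 2.
From clue 4, the flute player must be in house 2.
The beer drinker is in house 3 (clue 7).
By clue 2, the violin player is in house 1.
House 3 instrument: only cello fits.
So house 1 gets elm for tree.
The only tree still possible for house 2 is spruce.
So house 5 gets pine for tree.
House 1 drink: only juice fits.
Clue 6 places the person with the ash tree in house 4.
Clue 8 places the person with the beech tree in house 3.
From clue 10, the cider drinker must be in house 4.
That leaves coffee as the drink for house 5.
Clue 1 places the drum player in house 5.
The only instrument still possible for house 4 is harp.
So: house 1 = violin/elm/juice, house 2 = flute/spruce/tea, house 3 = cello/beech/beer, house 4 = harp/ash/cider, house 5 = drum/pine/coffee.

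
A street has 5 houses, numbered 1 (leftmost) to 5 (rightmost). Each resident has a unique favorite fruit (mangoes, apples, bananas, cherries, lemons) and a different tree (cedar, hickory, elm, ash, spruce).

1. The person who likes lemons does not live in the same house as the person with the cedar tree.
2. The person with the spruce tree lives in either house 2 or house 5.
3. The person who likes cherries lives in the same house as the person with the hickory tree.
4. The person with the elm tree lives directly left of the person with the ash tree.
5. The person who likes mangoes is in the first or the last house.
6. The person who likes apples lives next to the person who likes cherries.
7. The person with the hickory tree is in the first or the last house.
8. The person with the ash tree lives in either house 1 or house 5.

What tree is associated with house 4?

From clue 8, the person with the ash tree must be in house 5.
That leaves spruce as the tree for house 2.
From clue 3, the person who likes cherries must be in house 1.
By clue 4, the person with the elm tree is in house 4.
By clue 6, the person who likes apples is in house 2.
That leaves hickory as the tree for house 1.
So house 3 gets cedar for tree.
The only favorite fruit still possible for house 3 is bananas.
House 4 favorite fruit: only lemons fits.
So house 5 gets mangoes for favorite fruit.
So: house 1 = cherries/hickory, house 2 = apples/spruce, house 3 = bananas/cedar, house 4 = lemons/elm, house 5 = mangoes/ash.

elm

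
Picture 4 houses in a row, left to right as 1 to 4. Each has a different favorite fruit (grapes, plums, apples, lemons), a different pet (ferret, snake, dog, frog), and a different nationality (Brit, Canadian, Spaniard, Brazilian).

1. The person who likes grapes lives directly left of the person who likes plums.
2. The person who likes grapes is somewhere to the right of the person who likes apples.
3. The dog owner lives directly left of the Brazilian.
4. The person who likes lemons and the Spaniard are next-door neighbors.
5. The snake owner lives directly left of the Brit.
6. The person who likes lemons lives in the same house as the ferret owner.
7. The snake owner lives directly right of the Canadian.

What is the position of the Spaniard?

The person who likes apples is narrowed to house 1 or 2; consider each.
Placing it in house 1 leads to a contradiction, so it's in house 2.
Clue 2: the person who likes grapes is in house 3.
So house 1 gets lemons for favorite fruit.
That leaves plums as the favorite fruit for house 4.
Clue 4: the Spaniard is in house 2.
From clue 6, the ferret owner must be in house 1.
The only pet still possible for house 4 is frog.
House 1's nationality must be Canadian (nothing else left).
Clue 7: the snake owner is in house 2.
That leaves dog as the pet for house 3.
Clue 3: the Brazilian is in house 4.
By clue 5, the Brit is in house 3.
So: house 1 = lemons/ferret/Canadian, house 2 = apples/snake/Spaniard, house 3 = grapes/dog/Brit, house 4 = plums/frog/Brazilian.

2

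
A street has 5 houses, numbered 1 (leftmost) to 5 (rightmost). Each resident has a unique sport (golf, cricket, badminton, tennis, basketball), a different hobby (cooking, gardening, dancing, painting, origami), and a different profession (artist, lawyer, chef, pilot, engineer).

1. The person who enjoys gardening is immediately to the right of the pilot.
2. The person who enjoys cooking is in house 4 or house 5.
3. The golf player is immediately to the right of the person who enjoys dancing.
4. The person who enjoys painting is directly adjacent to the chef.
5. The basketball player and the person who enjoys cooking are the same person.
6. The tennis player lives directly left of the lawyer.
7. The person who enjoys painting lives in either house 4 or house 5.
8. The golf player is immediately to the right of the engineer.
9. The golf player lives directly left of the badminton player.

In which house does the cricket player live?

1

The basketball player is narrowed to house 4 or 5; consider each.
Placing it in house 4 leads to a contradiction, so it's in house 5.
By clue 5, the person who enjoys cooking is in house 5.
That leaves painting as the hobby for house 4.
The badminton player is narrowed to house 3 or 4; consider each.
Placing it in house 4 leads to a contradiction, so it's in house 3.
The golf player is in house 2 (clue 9).
By clue 3, the person who enjoys dancing is in house 1.
By clue 8, the engineer is in house 1.
House 4 profession: only artist fits.
The person who enjoys gardening is in house 3 (clue 1).
House 2 hobby: only origami fits.
House 2's profession must be pilot (nothing else left).
So house 3 gets chef for profession.
House 5's profession must be lawyer (nothing else left).
Clue 6 places the tennis player in house 4.
The only sport still possible for house 1 is cricket.
So: house 1 = cricket/dancing/engineer, house 2 = golf/origami/pilot, house 3 = badminton/gardening/chef, house 4 = tennis/painting/artist, house 5 = basketball/cooking/lawyer.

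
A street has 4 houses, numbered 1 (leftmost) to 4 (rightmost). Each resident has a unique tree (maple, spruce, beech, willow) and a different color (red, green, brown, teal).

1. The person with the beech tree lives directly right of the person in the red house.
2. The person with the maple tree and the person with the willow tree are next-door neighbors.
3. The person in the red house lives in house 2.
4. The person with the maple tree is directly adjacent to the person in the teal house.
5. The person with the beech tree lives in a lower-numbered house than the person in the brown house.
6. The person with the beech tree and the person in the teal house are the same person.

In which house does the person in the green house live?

1

Clue 3: the person in the red house is in house 2.
That leaves green as the color for house 1.
That leaves teal as the color for house 3.
The only color still possible for house 4 is brown.
The person with the beech tree is in house 3 (clue 1).
Clue 2 places the person with the maple tree in house 2.
Clue 2: the person with the willow tree is in house 1.
So house 4 gets spruce for tree.
So: house 1 = willow/green, house 2 = maple/red, house 3 = beech/teal, house 4 = spruce/brown.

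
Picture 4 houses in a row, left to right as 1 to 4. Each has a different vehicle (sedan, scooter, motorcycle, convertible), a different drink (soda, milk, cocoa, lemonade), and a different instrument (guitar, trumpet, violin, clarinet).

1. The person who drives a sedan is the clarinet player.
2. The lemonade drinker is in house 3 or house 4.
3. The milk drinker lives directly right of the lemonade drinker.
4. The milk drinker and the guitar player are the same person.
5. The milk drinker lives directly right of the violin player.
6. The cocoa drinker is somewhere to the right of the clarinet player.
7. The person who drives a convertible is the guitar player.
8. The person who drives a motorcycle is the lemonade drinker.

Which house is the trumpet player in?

By clue 3, the milk drinker is in house 4.
Clue 3: the lemonade drinker is in house 3.
From clue 4, the guitar player must be in house 4.
Clue 5: the violin player is in house 3.
From clue 7, the person who drives a convertible must be in house 4.
Clue 8: the person who drives a motorcycle is in house 3.
So house 1 gets soda for drink.
The only drink still possible for house 2 is cocoa.
From clue 6, the clarinet player must be in house 1.
House 2 instrument: only trumpet fits.
By clue 1, the person who drives a sedan is in house 1.
House 2's vehicle must be scooter (nothing else left).
So: house 1 = sedan/soda/clarinet, house 2 = scooter/cocoa/trumpet, house 3 = motorcycle/lemonade/violin, house 4 = convertible/milk/guitar.

2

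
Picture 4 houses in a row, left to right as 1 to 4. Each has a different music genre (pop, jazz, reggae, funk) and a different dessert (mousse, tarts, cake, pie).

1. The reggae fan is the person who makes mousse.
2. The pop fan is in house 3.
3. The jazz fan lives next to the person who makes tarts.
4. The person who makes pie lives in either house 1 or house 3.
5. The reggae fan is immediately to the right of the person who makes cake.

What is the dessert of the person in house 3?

cake

Clue 2 places the pop fan in house 3.
House 4 dessert: only mousse fits.
By clue 1, the reggae fan is in house 4.
Clue 5: the person who makes cake is in house 3.
The only dessert still possible for house 1 is pie.
That leaves tarts as the dessert for house 2.
The jazz fan is in house 1 (clue 3).
House 2's music genre must be funk (nothing else left).
So: house 1 = jazz/pie, house 2 = funk/tarts, house 3 = pop/cake, house 4 = reggae/mousse.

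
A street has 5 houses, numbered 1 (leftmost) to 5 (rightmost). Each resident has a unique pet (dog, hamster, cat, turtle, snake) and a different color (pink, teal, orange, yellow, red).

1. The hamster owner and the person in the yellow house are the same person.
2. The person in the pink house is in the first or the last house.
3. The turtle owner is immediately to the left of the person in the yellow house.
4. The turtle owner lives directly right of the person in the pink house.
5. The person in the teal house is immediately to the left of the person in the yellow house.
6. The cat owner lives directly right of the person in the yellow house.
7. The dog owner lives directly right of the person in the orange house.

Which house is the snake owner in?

1

By clue 4, the turtle owner is in house 2.
By clue 4, the person in the pink house is in house 1.
The only color still possible for house 5 is red.
Clue 3: the person in the yellow house is in house 3.
Clue 5 places the person in the teal house in house 2.
By clue 6, the cat owner is in house 4.
House 1 pet: only snake fits.
The only pet still possible for house 5 is dog.
That leaves orange as the color for house 4.
The only pet still possible for house 3 is hamster.
So: house 1 = snake/pink, house 2 = turtle/teal, house 3 = hamster/yellow, house 4 = cat/orange, house 5 = dog/red.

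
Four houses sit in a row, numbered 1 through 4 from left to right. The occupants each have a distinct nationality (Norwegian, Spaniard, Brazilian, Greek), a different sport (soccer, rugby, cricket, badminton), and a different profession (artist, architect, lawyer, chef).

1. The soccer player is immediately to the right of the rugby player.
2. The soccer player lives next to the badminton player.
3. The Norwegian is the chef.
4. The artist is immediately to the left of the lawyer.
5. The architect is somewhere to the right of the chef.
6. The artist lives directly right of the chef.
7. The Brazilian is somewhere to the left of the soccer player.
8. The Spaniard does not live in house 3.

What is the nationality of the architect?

That leaves chef as the profession for house 1.
From clue 3, the Norwegian must be in house 1.
From clue 6, the artist must be in house 2.
By clue 4, the lawyer is in house 3.
The only profession still possible for house 4 is architect.
So house 1 gets cricket for sport.
The Brazilian is narrowed to house 2 or 3; consider each.
Placing it in house 3 leads to a contradiction, so it's in house 2.
So house 3 gets Greek for nationality.
So house 4 gets Spaniard for nationality.
The rugby player is narrowed to house 2 or 3; consider each.
Placing it in house 3 leads to a contradiction, so it's in house 2.
By clue 1, the soccer player is in house 3.
That leaves badminton as the sport for house 4.
So: house 1 = Norwegian/cricket/chef, house 2 = Brazilian/rugby/artist, house 3 = Greek/soccer/lawyer, house 4 = Spaniard/badminton/architect.

Spaniard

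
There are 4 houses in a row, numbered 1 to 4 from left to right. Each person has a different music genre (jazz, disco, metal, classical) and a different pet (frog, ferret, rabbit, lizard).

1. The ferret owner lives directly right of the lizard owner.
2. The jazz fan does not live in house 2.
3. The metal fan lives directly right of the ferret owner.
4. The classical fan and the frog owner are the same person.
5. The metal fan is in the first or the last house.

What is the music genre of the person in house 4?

metal

Clue 5 places the metal fan in house 4.
Clue 3 places the ferret owner in house 3.
House 4's pet must be rabbit (nothing else left).
The lizard owner is in house 2 (clue 1).
That leaves frog as the pet for house 1.
By clue 4, the classical fan is in house 1.
House 2's music genre must be disco (nothing else left).
So house 3 gets jazz for music genre.
So: house 1 = classical/frog, house 2 = disco/lizard, house 3 = jazz/ferret, house 4 = metal/rabbit.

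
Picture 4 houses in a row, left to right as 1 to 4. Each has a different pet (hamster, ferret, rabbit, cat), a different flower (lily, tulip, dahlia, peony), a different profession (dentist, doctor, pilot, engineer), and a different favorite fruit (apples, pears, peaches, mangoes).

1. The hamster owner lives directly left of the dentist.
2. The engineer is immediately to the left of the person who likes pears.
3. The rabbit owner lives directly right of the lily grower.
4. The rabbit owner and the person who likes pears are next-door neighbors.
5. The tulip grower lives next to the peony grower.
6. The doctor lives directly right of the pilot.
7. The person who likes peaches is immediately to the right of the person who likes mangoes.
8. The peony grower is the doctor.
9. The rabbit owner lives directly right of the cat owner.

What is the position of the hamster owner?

1

The cat owner is narrowed to house 1 or 2 or 3; consider each.
Placing it in house 1 and house 3 leads to a contradiction, so it's in house 2.
Clue 9 places the rabbit owner in house 3.
The only pet still possible for house 4 is ferret.
The dentist is in house 2 (clue 1).
Clue 3: the lily grower is in house 2.
House 1's pet must be hamster (nothing else left).
That leaves doctor as the profession for house 4.
From clue 6, the pilot must be in house 3.
Clue 8: the peony grower is in house 4.
So house 1 gets dahlia for flower.
House 3 flower: only tulip fits.
The only profession still possible for house 1 is engineer.
Clue 2: the person who likes pears is in house 2.
Clue 7: the person who likes peaches is in house 4.
From clue 7, the person who likes mangoes must be in house 3.
That leaves apples as the favorite fruit for house 1.
So: house 1 = hamster/dahlia/engineer/apples, house 2 = cat/lily/dentist/pears, house 3 = rabbit/tulip/pilot/mangoes, house 4 = ferret/peony/doctor/peaches.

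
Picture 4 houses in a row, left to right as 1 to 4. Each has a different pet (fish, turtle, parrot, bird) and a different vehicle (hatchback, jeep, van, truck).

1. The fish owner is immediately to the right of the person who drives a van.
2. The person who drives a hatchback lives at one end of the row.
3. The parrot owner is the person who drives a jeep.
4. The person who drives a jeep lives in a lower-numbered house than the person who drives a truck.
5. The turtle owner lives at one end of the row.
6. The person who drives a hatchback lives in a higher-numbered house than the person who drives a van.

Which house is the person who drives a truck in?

3

From clue 6, the person who drives a hatchback must be in house 4.
The parrot owner is narrowed to house 1 or 2; consider each.
Placing it in house 2 leads to a contradiction, so it's in house 1.
The person who drives a jeep is in house 1 (clue 3).
That leaves bird as the pet for house 2.
House 3 pet: only fish fits.
The only pet still possible for house 4 is turtle.
The person who drives a van is in house 2 (clue 1).
So house 3 gets truck for vehicle.
So: house 1 = parrot/jeep, house 2 = bird/van, house 3 = fish/truck, house 4 = turtle/hatchback.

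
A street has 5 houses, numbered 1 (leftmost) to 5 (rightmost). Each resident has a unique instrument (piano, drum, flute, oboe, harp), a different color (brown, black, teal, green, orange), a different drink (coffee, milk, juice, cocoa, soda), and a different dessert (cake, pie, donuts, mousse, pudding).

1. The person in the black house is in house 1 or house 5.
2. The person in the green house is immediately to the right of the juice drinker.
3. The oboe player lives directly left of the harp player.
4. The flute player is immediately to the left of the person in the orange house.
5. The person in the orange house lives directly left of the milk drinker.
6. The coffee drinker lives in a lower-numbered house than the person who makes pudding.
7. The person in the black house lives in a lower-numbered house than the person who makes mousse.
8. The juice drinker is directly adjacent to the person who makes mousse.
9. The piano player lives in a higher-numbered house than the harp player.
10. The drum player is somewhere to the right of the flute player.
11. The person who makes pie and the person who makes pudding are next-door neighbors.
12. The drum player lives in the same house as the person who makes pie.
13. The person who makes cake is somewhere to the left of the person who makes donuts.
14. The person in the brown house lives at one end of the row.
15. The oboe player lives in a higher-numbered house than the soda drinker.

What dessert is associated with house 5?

pudding

Clue 7 places the person in the black house in house 1.
So house 1 gets flute for instrument.
House 1 dessert: only cake fits.
The person in the orange house is in house 2 (clue 4).
From clue 5, the milk drinker must be in house 3.
House 5's color must be brown (nothing else left).
That leaves cocoa as the drink for house 5.
The person in the green house is in house 3 (clue 2).
The juice drinker is in house 2 (clue 2).
Clue 8 places the person who makes mousse in house 3.
The only color still possible for house 4 is teal.
The only drink still possible for house 1 is soda.
The only drink still possible for house 4 is coffee.
The person who makes pudding is in house 5 (clue 6).
By clue 11, the person who makes pie is in house 4.
By clue 12, the drum player is in house 4.
The only instrument still possible for house 2 is oboe.
So house 3 gets harp for instrument.
So house 5 gets piano for instrument.
House 2 dessert: only donuts fits.
So: house 1 = flute/black/soda/cake, house 2 = oboe/orange/juice/donuts, house 3 = harp/green/milk/mousse, house 4 = drum/teal/coffee/pie, house 5 = piano/brown/cocoa/pudding.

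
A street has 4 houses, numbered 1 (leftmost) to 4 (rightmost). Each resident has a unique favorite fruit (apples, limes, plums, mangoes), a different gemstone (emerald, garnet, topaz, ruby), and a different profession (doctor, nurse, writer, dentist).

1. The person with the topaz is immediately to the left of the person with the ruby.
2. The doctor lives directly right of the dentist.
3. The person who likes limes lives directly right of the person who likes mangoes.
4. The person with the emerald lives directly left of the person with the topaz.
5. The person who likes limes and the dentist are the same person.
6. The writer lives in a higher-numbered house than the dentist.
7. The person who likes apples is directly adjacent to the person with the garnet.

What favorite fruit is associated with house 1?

House 1 profession: only nurse fits.
That leaves dentist as the profession for house 2.
Clue 2 places the doctor in house 3.
Clue 5 places the person who likes limes in house 2.
House 1 favorite fruit: only mangoes fits.
The only profession still possible for house 4 is writer.
House 1 gemstone: only emerald fits.
From clue 4, the person with the topaz must be in house 2.
The person with the ruby is in house 3 (clue 1).
House 4 gemstone: only garnet fits.
Clue 7: the person who likes apples is in house 3.
The only favorite fruit still possible for house 4 is plums.
So: house 1 = mangoes/emerald/nurse, house 2 = limes/topaz/dentist, house 3 = apples/ruby/doctor, house 4 = plums/garnet/writer.

mangoes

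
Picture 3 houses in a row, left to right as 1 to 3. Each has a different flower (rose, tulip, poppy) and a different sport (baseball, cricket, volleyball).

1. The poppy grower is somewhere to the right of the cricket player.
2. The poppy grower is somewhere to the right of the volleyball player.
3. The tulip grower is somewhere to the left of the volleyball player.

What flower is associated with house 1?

From clue 3, the tulip grower must be in house 1.
Clue 3 places the volleyball player in house 2.
House 3 sport: only baseball fits.
By clue 2, the poppy grower is in house 3.
So house 2 gets rose for flower.
The only sport still possible for house 1 is cricket.
So: house 1 = tulip/cricket, house 2 = rose/volleyball, house 3 = poppy/baseball.

tulip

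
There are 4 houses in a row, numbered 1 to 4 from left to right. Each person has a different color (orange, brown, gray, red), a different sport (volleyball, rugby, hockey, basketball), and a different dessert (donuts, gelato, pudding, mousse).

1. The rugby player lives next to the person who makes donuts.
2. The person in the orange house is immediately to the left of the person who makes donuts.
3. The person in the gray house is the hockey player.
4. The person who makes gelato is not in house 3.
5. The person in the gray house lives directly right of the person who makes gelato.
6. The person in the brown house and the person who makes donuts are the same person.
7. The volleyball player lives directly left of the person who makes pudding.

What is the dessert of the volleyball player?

gelato

The person in the gray house is narrowed to house 2 or 3; consider each.
Placing it in house 3 leads to a contradiction, so it's in house 2.
The hockey player is in house 2 (clue 3).
From clue 5, the person who makes gelato must be in house 1.
Clue 6 places the person in the brown house in house 4.
Clue 6 places the person who makes donuts in house 4.
House 2's dessert must be pudding (nothing else left).
So house 3 gets mousse for dessert.
Clue 1 places the rugby player in house 3.
From clue 2, the person in the orange house must be in house 3.
The volleyball player is in house 1 (clue 7).
The only color still possible for house 1 is red.
House 4 sport: only basketball fits.
So: house 1 = red/volleyball/gelato, house 2 = gray/hockey/pudding, house 3 = orange/rugby/mousse, house 4 = brown/basketball/donuts.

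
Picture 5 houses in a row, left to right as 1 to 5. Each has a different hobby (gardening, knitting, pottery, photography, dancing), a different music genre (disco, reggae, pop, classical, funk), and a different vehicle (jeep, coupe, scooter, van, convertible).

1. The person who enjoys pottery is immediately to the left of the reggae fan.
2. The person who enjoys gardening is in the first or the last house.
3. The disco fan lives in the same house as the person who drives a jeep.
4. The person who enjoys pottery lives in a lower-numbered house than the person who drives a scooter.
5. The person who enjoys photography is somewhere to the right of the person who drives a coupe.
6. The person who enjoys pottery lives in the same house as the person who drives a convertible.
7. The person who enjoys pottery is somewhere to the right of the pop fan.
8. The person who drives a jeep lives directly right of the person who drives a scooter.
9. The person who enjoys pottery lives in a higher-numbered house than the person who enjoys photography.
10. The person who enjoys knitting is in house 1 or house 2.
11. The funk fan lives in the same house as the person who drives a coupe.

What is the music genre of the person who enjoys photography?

pop

Clue 4 places the person who enjoys pottery in house 3.
The person who drives a scooter is in house 4 (clue 4).
Clue 6: the person who drives a convertible is in house 3.
Clue 8 places the person who drives a jeep in house 5.
By clue 9, the person who enjoys photography is in house 2.
The only hobby still possible for house 4 is dancing.
That leaves gardening as the hobby for house 5.
Clue 1 places the reggae fan in house 4.
Clue 3 places the disco fan in house 5.
From clue 5, the person who drives a coupe must be in house 1.
Clue 11: the funk fan is in house 1.
House 1 hobby: only knitting fits.
So house 3 gets classical for music genre.
That leaves van as the vehicle for house 2.
So house 2 gets pop for music genre.
So: house 1 = knitting/funk/coupe, house 2 = photography/pop/van, house 3 = pottery/classical/convertible, house 4 = dancing/reggae/scooter, house 5 = gardening/disco/jeep.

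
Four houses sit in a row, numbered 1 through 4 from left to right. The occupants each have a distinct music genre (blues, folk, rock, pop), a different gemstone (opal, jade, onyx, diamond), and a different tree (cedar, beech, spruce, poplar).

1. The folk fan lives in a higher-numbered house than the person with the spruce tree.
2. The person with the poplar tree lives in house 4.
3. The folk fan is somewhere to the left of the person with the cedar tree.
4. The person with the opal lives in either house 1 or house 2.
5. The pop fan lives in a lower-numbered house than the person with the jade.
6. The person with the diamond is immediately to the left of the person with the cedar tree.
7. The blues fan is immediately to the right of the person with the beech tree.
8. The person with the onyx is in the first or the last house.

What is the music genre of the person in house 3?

blues

Clue 2: the person with the poplar tree is in house 4.
Clue 3: the folk fan is in house 2.
From clue 6, the person with the diamond must be in house 2.
So house 3 gets jade for gemstone.
House 4 gemstone: only onyx fits.
House 3 tree: only cedar fits.
By clue 1, the person with the spruce tree is in house 1.
Clue 5 places the pop fan in house 1.
The blues fan is in house 3 (clue 7).
From clue 7, the person with the beech tree must be in house 2.
So house 4 gets rock for music genre.
The only gemstone still possible for house 1 is opal.
So: house 1 = pop/opal/spruce, house 2 = folk/diamond/beech, house 3 = blues/jade/cedar, house 4 = rock/onyx/poplar.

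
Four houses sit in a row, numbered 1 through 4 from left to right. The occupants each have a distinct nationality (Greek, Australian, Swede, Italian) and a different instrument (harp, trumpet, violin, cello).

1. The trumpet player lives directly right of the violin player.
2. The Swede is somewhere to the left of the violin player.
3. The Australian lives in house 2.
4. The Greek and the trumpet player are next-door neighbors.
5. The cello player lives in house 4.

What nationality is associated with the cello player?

Clue 3 places the Australian in house 2.
Clue 5: the cello player is in house 4.
That leaves Swede as the nationality for house 1.
House 1's instrument must be harp (nothing else left).
The trumpet player is in house 3 (clue 1).
By clue 1, the violin player is in house 2.
From clue 4, the Greek must be in house 4.
House 3's nationality must be Italian (nothing else left).
So: house 1 = Swede/harp, house 2 = Australian/violin, house 3 = Italian/trumpet, house 4 = Greek/cello.

Greek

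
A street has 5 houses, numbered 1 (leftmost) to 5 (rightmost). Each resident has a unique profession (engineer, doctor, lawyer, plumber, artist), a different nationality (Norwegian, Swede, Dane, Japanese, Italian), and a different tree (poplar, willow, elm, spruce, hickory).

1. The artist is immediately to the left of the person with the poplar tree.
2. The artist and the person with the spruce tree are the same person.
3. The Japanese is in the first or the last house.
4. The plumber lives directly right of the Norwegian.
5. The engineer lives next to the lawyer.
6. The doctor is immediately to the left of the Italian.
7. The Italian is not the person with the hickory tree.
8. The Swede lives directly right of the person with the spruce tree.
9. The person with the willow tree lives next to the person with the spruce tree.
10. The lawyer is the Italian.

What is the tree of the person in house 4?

spruce

The Japanese is narrowed to house 1 or 5; consider each.
Placing it in house 5 leads to a contradiction, so it's in house 1.
The plumber is narrowed to house 3 or 4 or 5; consider each.
Placing it in house 3 and house 4 leads to a contradiction, so it's in house 5.
The Norwegian is in house 4 (clue 4).
The doctor is narrowed to house 1 or 2; consider each.
Placing it in house 2 leads to a contradiction, so it's in house 1.
Clue 6 places the Italian in house 2.
From clue 10, the lawyer must be in house 2.
House 3 profession: only engineer fits.
That leaves artist as the profession for house 4.
Clue 1 places the person with the poplar tree in house 5.
From clue 2, the person with the spruce tree must be in house 4.
Clue 8: the Swede is in house 5.
So house 3 gets Dane for nationality.
The only tree still possible for house 1 is hickory.
House 2's tree must be elm (nothing else left).
That leaves willow as the tree for house 3.
So: house 1 = doctor/Japanese/hickory, house 2 = lawyer/Italian/elm, house 3 = engineer/Dane/willow, house 4 = artist/Norwegian/spruce, house 5 = plumber/Swede/poplar.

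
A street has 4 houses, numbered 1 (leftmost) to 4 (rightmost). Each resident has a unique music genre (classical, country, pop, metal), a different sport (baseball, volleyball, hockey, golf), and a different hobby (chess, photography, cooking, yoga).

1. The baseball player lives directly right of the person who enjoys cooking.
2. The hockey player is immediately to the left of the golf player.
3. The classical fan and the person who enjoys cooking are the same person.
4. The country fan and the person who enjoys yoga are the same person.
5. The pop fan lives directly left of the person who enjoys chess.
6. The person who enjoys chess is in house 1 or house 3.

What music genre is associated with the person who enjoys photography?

pop

The person who enjoys chess is in house 3 (clue 6).
By clue 5, the pop fan is in house 2.
House 3 music genre: only metal fits.
The only music genre still possible for house 4 is country.
Clue 3 places the person who enjoys cooking in house 1.
Clue 4 places the person who enjoys yoga in house 4.
House 1's music genre must be classical (nothing else left).
So house 2 gets photography for hobby.
The baseball player is in house 2 (clue 1).
Clue 2 places the hockey player in house 3.
Clue 2 places the golf player in house 4.
The only sport still possible for house 1 is volleyball.
So: house 1 = classical/volleyball/cooking, house 2 = pop/baseball/photography, house 3 = metal/hockey/chess, house 4 = country/golf/yoga.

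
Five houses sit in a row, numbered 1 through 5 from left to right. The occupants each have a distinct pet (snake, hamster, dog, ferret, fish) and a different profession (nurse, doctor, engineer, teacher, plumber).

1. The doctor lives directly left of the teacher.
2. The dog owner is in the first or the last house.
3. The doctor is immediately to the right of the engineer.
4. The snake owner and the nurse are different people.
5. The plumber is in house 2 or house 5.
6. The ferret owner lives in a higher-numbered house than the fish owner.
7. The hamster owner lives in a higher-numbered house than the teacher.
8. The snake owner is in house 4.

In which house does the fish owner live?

The snake owner is in house 4 (clue 8).
Clue 7 places the hamster owner in house 5.
So house 1 gets dog for pet.
So house 4 gets teacher for profession.
Clue 1 places the doctor in house 3.
The engineer is in house 2 (clue 3).
Clue 6 places the ferret owner in house 3.
By clue 6, the fish owner is in house 2.
The only profession still possible for house 1 is nurse.
So house 5 gets plumber for profession.
So: house 1 = dog/nurse, house 2 = fish/engineer, house 3 = ferret/doctor, house 4 = snake/teacher, house 5 = hamster/plumber.

2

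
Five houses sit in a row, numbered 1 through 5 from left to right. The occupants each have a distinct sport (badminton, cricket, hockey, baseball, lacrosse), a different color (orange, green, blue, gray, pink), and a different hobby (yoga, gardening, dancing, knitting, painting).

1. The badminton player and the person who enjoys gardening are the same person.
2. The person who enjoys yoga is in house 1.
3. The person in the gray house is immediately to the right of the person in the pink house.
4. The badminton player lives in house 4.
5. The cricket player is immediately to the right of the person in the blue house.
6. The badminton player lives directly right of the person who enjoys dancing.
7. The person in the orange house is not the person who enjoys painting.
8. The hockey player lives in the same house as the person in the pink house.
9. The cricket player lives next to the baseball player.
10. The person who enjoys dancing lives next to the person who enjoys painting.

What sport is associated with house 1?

Clue 2: the person who enjoys yoga is in house 1.
Clue 4: the badminton player is in house 4.
From clue 6, the person who enjoys dancing must be in house 3.
Clue 1: the person who enjoys gardening is in house 4.
House 5's sport must be lacrosse (nothing else left).
House 2's hobby must be painting (nothing else left).
That leaves knitting as the hobby for house 5.
The cricket player is narrowed to house 2 or 3; consider each.
Placing it in house 3 leads to a contradiction, so it's in house 2.
The person in the blue house is in house 1 (clue 5).
Clue 8 places the hockey player in house 3.
Clue 8: the person in the pink house is in house 3.
House 1 sport: only baseball fits.
House 2's color must be green (nothing else left).
House 5 color: only orange fits.
That leaves gray as the color for house 4.
So: house 1 = baseball/blue/yoga, house 2 = cricket/green/painting, house 3 = hockey/pink/dancing, house 4 = badminton/gray/gardening, house 5 = lacrosse/orange/knitting.

baseball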